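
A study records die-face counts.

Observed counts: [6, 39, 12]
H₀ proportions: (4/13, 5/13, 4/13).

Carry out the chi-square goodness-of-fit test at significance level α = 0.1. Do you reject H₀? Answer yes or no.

n = 57; E_i = n·p_i = [17.54, 21.92, 17.54]
χ² = (6−17.54)²/17.54 + (39−21.92)²/21.92 + (12−17.54)²/17.54 = 22.6421
df = 2
p-value (upper-tail) = 0.00001
At α=0.1: p < α → reject H₀

reject H₀: yes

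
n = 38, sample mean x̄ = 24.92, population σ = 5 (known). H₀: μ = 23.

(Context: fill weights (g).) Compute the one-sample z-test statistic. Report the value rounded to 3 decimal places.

SE = σ/√n = 5/√38 = 0.8111
z = (x̄−μ₀)/SE = (24.92−23)/0.8111 = 2.3671

test statistic = 2.367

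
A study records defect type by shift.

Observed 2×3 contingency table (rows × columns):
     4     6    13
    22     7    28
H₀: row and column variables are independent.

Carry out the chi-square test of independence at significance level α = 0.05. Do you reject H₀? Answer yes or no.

Row totals [23, 57], col totals [26, 13, 41], n=80
χ² = (4−7.47)²/7.47 + (6−3.74)²/3.74 + (13−11.79)²/11.79 + (22−18.52)²/18.52 + (7−9.26)²/9.26 + (28−29.21)²/29.21 = 4.3646
df = 2
p-value (upper-tail) = 0.11278
At α=0.05: p ≥ α → fail to reject H₀

reject H₀: no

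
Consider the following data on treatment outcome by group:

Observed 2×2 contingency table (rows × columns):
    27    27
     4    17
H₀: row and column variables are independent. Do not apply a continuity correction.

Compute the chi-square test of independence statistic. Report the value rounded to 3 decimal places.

test statistic = 5.974

Row totals [54, 21], col totals [31, 44], n=75
χ² = (27−22.32)²/22.32 + (27−31.68)²/31.68 + (4−8.68)²/8.68 + (17−12.32)²/12.32 = 5.9738
df = 1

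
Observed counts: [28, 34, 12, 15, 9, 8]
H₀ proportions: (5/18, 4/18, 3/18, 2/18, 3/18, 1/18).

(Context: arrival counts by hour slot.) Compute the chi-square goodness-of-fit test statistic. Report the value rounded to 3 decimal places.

test statistic = 12.409

n = 106; E_i = n·p_i = [29.44, 23.56, 17.67, 11.78, 17.67, 5.89]
χ² = (28−29.44)²/29.44 + (34−23.56)²/23.56 + (12−17.67)²/17.67 + (15−11.78)²/11.78 + (9−17.67)²/17.67 + (8−5.89)²/5.89 = 12.4094
df = 5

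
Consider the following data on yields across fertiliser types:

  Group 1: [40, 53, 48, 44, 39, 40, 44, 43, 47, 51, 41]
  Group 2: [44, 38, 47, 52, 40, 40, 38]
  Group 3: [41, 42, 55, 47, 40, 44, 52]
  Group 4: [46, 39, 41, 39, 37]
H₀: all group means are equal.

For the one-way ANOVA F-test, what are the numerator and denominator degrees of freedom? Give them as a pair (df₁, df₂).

k = 4 groups, N = 30 total
df = (k−1, N−k) = (4−1, 30−4) = (3, 26)

degrees of freedom = [3, 26]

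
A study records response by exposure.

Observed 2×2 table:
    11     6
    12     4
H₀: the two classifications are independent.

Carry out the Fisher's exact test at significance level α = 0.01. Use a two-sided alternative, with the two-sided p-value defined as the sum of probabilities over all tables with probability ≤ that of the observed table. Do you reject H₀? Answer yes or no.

Margins: r₁=17, r₂=16, c₁=23, c₂=10, n=33
p_obs = C(17,11)·C(16,12)/C(33,23); sum pmf over tables with pmf ≤ p_obs
p-value (two-sided) = 0.70799
At α=0.01: p ≥ α → fail to reject H₀

reject H₀: no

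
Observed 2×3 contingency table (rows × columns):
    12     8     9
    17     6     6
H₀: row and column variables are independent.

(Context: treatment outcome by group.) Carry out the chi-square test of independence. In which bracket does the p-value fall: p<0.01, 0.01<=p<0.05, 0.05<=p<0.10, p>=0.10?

p-value bracket: p>=0.10

Row totals [29, 29], col totals [29, 14, 15], n=58
χ² = (12−14.50)²/14.50 + (8−7.00)²/7.00 + (9−7.50)²/7.50 + (17−14.50)²/14.50 + (6−7.00)²/7.00 + (6−7.50)²/7.50 = 1.7478
df = 2
p-value (upper-tail) = 0.41732
→ bracket: p>=0.10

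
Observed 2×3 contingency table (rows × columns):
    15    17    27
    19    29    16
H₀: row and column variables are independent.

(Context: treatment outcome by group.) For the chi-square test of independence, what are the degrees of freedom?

degrees of freedom = 2

df = (r−1)(c−1) = (2−1)·(3−1) = 2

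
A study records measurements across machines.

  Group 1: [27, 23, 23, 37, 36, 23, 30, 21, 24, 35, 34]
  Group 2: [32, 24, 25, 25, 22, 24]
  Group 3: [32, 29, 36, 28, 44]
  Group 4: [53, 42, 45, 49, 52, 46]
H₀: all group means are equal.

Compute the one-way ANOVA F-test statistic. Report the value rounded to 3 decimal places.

test statistic = 22.010

Group means [28.45, 25.33, 33.80, 47.83], grand mean 32.893
SSB = Σnᵢ(x̄ᵢ−x̄)² = 1902.985; SSW = ΣΣ(x−x̄ᵢ)² = 691.694
MSB = 1902.985/3 = 634.3282; MSW = 691.694/24 = 28.8206
F = MSB/MSW = 22.0096
df = (3, 24)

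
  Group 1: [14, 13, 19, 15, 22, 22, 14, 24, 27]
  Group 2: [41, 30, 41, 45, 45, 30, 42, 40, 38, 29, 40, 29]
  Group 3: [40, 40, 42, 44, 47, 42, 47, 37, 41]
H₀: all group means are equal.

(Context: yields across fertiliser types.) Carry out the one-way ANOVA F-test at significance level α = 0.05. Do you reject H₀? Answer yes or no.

reject H₀: yes

Group means [18.89, 37.50, 42.22], grand mean 33.333
SSB = Σnᵢ(x̄ᵢ−x̄)² = 2797.222; SSW = ΣΣ(x−x̄ᵢ)² = 723.444
MSB = 2797.222/2 = 1398.6111; MSW = 723.444/27 = 26.7942
F = MSB/MSW = 52.1982
df = (2, 27)
p-value (upper-tail) = 0.00000
At α=0.05: p < α → reject H₀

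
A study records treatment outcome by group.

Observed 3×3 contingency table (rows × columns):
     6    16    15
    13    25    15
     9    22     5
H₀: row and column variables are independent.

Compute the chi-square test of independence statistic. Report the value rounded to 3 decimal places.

test statistic = 6.839

Row totals [37, 53, 36], col totals [28, 63, 35], n=126
χ² = (6−8.22)²/8.22 + (16−18.50)²/18.50 + (15−10.28)²/10.28 + (13−11.78)²/11.78 + (25−26.50)²/26.50 + (15−14.72)²/14.72 + (9−8.00)²/8.00 + (22−18.00)²/18.00 + (5−10.00)²/10.00 = 6.8390
df = 4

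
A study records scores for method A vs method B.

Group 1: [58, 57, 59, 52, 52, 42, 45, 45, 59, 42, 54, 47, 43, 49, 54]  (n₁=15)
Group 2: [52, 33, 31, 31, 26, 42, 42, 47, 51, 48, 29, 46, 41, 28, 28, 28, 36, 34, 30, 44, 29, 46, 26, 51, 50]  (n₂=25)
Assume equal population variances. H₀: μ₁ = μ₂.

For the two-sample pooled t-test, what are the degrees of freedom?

degrees of freedom = 38

df = n₁ + n₂ − 2 = 15 + 25 − 2 = 38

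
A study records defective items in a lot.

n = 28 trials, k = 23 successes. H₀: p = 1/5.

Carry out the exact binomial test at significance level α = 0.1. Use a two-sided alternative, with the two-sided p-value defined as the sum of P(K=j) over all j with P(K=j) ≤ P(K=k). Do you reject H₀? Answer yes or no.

reject H₀: yes

Exact binomial: n=28, k=23, p₀=1/5=0.2000
P(X=j) = C(n,j)·p₀^j·(1−p₀)^(n−j); p = Σ P(X=j) over j with P(X=j) ≤ P(X=23)
p-value (two-sided) = 0.00000
At α=0.1: p < α → reject H₀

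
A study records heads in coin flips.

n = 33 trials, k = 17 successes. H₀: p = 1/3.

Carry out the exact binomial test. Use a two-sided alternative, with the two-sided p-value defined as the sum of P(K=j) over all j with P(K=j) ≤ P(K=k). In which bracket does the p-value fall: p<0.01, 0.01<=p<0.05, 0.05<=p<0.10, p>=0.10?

Exact binomial: n=33, k=17, p₀=1/3=0.3333
P(X=j) = C(n,j)·p₀^j·(1−p₀)^(n−j); p = Σ P(X=j) over j with P(X=j) ≤ P(X=17)
p-value (two-sided) = 0.04018
→ bracket: 0.01<=p<0.05

p-value bracket: 0.01<=p<0.05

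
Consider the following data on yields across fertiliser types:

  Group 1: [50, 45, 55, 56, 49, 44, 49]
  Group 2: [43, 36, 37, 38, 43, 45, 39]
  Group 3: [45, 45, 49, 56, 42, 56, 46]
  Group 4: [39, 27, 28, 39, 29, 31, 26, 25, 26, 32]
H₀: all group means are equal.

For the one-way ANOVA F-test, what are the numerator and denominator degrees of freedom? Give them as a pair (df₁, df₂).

k = 4 groups, N = 31 total
df = (k−1, N−k) = (4−1, 31−4) = (3, 27)

degrees of freedom = [3, 27]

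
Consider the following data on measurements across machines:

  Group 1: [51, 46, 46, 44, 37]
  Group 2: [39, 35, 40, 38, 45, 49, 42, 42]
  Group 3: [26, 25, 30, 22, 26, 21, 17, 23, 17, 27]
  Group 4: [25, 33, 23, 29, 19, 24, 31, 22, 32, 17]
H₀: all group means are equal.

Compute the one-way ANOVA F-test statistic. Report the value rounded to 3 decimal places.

Group means [44.80, 41.25, 23.40, 25.50], grand mean 31.606
SSB = Σnᵢ(x̄ᵢ−x̄)² = 2660.679; SSW = ΣΣ(x−x̄ᵢ)² = 673.200
MSB = 2660.679/3 = 886.8929; MSW = 673.200/29 = 23.2138
F = MSB/MSW = 38.2054
df = (3, 29)

test statistic = 38.205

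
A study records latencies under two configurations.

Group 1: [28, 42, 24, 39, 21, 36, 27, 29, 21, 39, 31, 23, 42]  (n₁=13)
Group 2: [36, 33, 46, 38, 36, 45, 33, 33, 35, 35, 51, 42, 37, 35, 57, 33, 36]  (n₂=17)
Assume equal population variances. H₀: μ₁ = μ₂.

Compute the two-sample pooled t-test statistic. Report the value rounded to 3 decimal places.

x̄₁=30.923, s₁=7.836, n₁=13
x̄₂=38.882, s₂=7.008, n₂=17
s_p² = [12·7.836² + 16·7.008²]/28 = 54.3817
SE = √(s_p²·(1/13+1/17)) = 2.7170
t = (30.923−38.882)/2.7170 = -2.9294
df = 28

test statistic = -2.929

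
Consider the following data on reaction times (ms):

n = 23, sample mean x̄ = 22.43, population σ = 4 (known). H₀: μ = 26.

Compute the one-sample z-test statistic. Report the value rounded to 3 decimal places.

test statistic = -4.280

SE = σ/√n = 4/√23 = 0.8341
z = (x̄−μ₀)/SE = (22.43−26)/0.8341 = -4.2803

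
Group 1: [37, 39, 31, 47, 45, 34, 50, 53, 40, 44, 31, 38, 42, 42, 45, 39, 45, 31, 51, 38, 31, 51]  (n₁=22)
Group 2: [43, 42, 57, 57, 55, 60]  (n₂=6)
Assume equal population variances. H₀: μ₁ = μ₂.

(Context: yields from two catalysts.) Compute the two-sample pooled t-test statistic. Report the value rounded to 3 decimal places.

x̄₁=41.091, s₁=6.941, n₁=22
x̄₂=52.333, s₂=7.789, n₂=6
s_p² = [21·6.941² + 5·7.789²]/26 = 50.5828
SE = √(s_p²·(1/22+1/6)) = 3.2756
t = (41.091−52.333)/3.2756 = -3.4322
df = 26

test statistic = -3.432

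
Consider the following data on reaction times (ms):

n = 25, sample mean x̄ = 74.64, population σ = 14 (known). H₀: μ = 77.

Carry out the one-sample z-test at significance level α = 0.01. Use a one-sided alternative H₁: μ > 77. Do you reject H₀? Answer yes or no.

reject H₀: no

SE = σ/√n = 14/√25 = 2.8000
z = (x̄−μ₀)/SE = (74.64−77)/2.8000 = -0.8429
p-value (one-sided, H₁ greater) = 0.80035
At α=0.01: p ≥ α → fail to reject H₀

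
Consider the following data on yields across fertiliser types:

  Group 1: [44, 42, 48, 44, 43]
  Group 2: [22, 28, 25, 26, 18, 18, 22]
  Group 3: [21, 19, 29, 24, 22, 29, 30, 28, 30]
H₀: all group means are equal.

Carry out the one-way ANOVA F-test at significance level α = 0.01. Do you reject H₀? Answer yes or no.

Group means [44.20, 22.71, 25.78], grand mean 29.143
SSB = Σnᵢ(x̄ᵢ−x̄)² = 1524.787; SSW = ΣΣ(x−x̄ᵢ)² = 257.784
MSB = 1524.787/2 = 762.3937; MSW = 257.784/18 = 14.3213
F = MSB/MSW = 53.2348
df = (2, 18)
p-value (upper-tail) = 0.00000
At α=0.01: p < α → reject H₀

reject H₀: yes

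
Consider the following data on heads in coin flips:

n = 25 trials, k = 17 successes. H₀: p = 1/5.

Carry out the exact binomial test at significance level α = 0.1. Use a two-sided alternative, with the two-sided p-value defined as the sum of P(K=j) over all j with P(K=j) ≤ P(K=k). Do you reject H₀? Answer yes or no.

reject H₀: yes

Exact binomial: n=25, k=17, p₀=1/5=0.2000
P(X=j) = C(n,j)·p₀^j·(1−p₀)^(n−j); p = Σ P(X=j) over j with P(X=j) ≤ P(X=17)
p-value (two-sided) = 0.00000
At α=0.1: p < α → reject H₀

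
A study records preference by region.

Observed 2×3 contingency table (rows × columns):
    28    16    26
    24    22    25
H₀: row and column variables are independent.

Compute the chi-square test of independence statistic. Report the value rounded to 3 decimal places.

test statistic = 1.268

Row totals [70, 71], col totals [52, 38, 51], n=141
χ² = (28−25.82)²/25.82 + (16−18.87)²/18.87 + (26−25.32)²/25.32 + (24−26.18)²/26.18 + (22−19.13)²/19.13 + (25−25.68)²/25.68 = 1.2676
df = 2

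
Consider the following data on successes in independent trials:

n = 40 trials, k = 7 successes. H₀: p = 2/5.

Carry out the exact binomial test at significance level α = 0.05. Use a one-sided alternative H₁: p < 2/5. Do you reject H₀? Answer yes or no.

reject H₀: yes

Exact binomial: n=40, k=7, p₀=2/5=0.4000
P(X≤7) from Σ C(n,i)·p₀^i·(1−p₀)^(n−i)
p-value (one-sided, H₁ less) = 0.00205
At α=0.05: p < α → reject H₀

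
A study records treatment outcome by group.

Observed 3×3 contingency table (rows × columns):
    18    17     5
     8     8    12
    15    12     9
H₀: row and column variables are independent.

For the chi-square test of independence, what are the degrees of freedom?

degrees of freedom = 4

df = (r−1)(c−1) = (3−1)·(3−1) = 4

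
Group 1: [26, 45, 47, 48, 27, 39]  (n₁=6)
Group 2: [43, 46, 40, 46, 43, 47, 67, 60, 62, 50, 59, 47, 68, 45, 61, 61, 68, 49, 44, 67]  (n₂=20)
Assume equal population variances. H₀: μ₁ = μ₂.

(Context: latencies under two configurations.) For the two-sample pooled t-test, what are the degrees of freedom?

df = n₁ + n₂ − 2 = 6 + 20 − 2 = 24

degrees of freedom = 24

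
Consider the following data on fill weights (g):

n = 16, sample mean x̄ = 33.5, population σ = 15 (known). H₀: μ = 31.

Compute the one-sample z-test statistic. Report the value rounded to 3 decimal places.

SE = σ/√n = 15/√16 = 3.7500
z = (x̄−μ₀)/SE = (33.5−31)/3.7500 = 0.6667

test statistic = 0.667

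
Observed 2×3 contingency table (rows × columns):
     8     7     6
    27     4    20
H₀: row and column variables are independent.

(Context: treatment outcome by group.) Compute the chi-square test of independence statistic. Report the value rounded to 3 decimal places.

test statistic = 7.467

Row totals [21, 51], col totals [35, 11, 26], n=72
χ² = (8−10.21)²/10.21 + (7−3.21)²/3.21 + (6−7.58)²/7.58 + (27−24.79)²/24.79 + (4−7.79)²/7.79 + (20−18.42)²/18.42 = 7.4673
df = 2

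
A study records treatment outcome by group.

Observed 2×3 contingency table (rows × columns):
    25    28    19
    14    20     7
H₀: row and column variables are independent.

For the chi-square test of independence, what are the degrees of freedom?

df = (r−1)(c−1) = (2−1)·(3−1) = 2

degrees of freedom = 2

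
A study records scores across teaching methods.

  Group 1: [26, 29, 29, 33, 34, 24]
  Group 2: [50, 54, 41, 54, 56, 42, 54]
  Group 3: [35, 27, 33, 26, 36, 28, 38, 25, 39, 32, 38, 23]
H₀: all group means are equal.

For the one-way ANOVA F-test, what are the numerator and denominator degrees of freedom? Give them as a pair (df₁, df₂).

degrees of freedom = [2, 22]

k = 3 groups, N = 25 total
df = (k−1, N−k) = (3−1, 25−3) = (2, 22)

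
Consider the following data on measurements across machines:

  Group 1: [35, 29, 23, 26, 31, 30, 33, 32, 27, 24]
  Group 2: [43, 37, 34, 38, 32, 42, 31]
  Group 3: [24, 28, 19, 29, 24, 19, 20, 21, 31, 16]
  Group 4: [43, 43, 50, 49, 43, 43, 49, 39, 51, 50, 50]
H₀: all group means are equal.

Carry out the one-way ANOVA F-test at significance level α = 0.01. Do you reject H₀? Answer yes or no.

reject H₀: yes

Group means [29.00, 36.71, 23.10, 46.36], grand mean 33.895
SSB = Σnᵢ(x̄ᵢ−x̄)² = 3170.705; SSW = ΣΣ(x−x̄ᵢ)² = 666.874
MSB = 3170.705/3 = 1056.9016; MSW = 666.874/34 = 19.6139
F = MSB/MSW = 53.8852
df = (3, 34)
p-value (upper-tail) = 0.00000
At α=0.01: p < α → reject H₀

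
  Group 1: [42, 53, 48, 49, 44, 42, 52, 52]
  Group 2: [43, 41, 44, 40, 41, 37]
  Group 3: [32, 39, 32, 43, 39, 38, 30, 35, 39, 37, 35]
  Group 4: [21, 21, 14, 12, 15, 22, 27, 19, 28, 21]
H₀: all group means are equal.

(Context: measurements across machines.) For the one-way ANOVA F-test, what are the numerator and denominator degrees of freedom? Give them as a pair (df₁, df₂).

degrees of freedom = [3, 31]

k = 4 groups, N = 35 total
df = (k−1, N−k) = (4−1, 35−4) = (3, 31)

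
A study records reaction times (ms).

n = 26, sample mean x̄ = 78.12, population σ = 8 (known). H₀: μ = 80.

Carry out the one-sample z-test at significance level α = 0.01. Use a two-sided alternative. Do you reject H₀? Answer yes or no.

SE = σ/√n = 8/√26 = 1.5689
z = (x̄−μ₀)/SE = (78.12−80)/1.5689 = -1.1983
p-value (two-sided) = 0.23081
At α=0.01: p ≥ α → fail to reject H₀

reject H₀: no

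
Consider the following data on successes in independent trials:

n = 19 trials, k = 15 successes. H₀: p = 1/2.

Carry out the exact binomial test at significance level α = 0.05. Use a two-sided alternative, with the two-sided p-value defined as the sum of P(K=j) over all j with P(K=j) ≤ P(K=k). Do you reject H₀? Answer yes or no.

reject H₀: yes

Exact binomial: n=19, k=15, p₀=1/2=0.5000
P(X=j) = C(n,j)·p₀^j·(1−p₀)^(n−j); p = Σ P(X=j) over j with P(X=j) ≤ P(X=15)
p-value (two-sided) = 0.01921
At α=0.05: p < α → reject H₀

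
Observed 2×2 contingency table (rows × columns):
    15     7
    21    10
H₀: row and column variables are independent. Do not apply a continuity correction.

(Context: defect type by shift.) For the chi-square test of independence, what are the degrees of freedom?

degrees of freedom = 1

df = (r−1)(c−1) = (2−1)·(2−1) = 1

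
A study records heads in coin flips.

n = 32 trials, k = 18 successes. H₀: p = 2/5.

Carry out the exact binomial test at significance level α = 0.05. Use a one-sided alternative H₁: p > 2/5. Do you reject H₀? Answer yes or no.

Exact binomial: n=32, k=18, p₀=2/5=0.4000
P(X≥18) from Σ C(n,i)·p₀^i·(1−p₀)^(n−i)
p-value (one-sided, H₁ greater) = 0.04627
At α=0.05: p < α → reject H₀

reject H₀: yes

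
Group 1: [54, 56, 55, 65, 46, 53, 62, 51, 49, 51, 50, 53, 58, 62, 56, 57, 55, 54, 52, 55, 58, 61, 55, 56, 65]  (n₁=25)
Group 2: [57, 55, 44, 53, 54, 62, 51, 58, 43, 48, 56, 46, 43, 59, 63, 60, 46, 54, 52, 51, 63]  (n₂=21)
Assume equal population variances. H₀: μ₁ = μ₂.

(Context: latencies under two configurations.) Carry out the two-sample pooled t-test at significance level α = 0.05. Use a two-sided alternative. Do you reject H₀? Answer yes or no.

reject H₀: no

x̄₁=55.560, s₁=4.762, n₁=25
x̄₂=53.238, s₂=6.457, n₂=21
s_p² = [24·4.762² + 20·6.457²]/44 = 31.3175
SE = √(s_p²·(1/25+1/21)) = 1.6565
t = (55.560−53.238)/1.6565 = 1.4017
df = 44
p-value (two-sided) = 0.16802
At α=0.05: p ≥ α → fail to reject H₀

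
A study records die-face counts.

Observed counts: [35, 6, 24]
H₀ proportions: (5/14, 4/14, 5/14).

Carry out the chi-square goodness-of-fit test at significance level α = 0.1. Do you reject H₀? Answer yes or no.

n = 65; E_i = n·p_i = [23.21, 18.57, 23.21]
χ² = (35−23.21)²/23.21 + (6−18.57)²/18.57 + (24−23.21)²/23.21 = 14.5200
df = 2
p-value (upper-tail) = 0.00070
At α=0.1: p < α → reject H₀

reject H₀: yes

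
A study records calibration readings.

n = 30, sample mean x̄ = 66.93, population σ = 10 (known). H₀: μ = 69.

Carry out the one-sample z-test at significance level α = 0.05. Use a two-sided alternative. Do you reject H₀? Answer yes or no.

SE = σ/√n = 10/√30 = 1.8257
z = (x̄−μ₀)/SE = (66.93−69)/1.8257 = -1.1338
p-value (two-sided) = 0.25688
At α=0.05: p ≥ α → fail to reject H₀

reject H₀: no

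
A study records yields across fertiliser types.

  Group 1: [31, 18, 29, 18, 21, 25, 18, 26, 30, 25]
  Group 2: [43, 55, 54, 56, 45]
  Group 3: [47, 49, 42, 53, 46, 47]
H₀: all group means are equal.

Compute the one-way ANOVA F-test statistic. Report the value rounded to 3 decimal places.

Group means [24.10, 50.60, 47.33], grand mean 37.048
SSB = Σnᵢ(x̄ᵢ−x̄)² = 3229.519; SSW = ΣΣ(x−x̄ᵢ)² = 447.433
MSB = 3229.519/2 = 1614.7595; MSW = 447.433/18 = 24.8574
F = MSB/MSW = 64.9609
df = (2, 18)

test statistic = 64.961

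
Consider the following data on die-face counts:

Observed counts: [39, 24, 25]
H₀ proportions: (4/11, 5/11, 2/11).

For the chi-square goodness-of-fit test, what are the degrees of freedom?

degrees of freedom = 2

df = k − 1 = 3 − 1 = 2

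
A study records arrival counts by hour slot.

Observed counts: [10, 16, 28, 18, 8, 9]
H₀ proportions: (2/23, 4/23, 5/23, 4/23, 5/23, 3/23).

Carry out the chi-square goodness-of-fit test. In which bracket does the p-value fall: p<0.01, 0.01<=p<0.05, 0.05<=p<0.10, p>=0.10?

p-value bracket: 0.01<=p<0.05

n = 89; E_i = n·p_i = [7.74, 15.48, 19.35, 15.48, 19.35, 11.61]
χ² = (10−7.74)²/7.74 + (16−15.48)²/15.48 + (28−19.35)²/19.35 + (18−15.48)²/15.48 + (8−19.35)²/19.35 + (9−11.61)²/11.61 = 12.2000
df = 5
p-value (upper-tail) = 0.03215
→ bracket: 0.01<=p<0.05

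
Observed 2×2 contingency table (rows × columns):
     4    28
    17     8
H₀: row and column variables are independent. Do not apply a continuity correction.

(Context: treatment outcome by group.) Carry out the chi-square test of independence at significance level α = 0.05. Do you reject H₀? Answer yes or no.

reject H₀: yes

Row totals [32, 25], col totals [21, 36], n=57
χ² = (4−11.79)²/11.79 + (28−20.21)²/20.21 + (17−9.21)²/9.21 + (8−15.79)²/15.79 = 18.5793
df = 1
p-value (upper-tail) = 0.00002
At α=0.05: p < α → reject H₀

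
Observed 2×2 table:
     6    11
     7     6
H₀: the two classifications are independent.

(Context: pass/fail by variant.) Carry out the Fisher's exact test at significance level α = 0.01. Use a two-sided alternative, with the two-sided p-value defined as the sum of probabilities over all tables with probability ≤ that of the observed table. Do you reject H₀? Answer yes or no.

Margins: r₁=17, r₂=13, c₁=13, c₂=17, n=30
p_obs = C(17,6)·C(13,7)/C(30,13); sum pmf over tables with pmf ≤ p_obs
p-value (two-sided) = 0.46009
At α=0.01: p ≥ α → fail to reject H₀

reject H₀: no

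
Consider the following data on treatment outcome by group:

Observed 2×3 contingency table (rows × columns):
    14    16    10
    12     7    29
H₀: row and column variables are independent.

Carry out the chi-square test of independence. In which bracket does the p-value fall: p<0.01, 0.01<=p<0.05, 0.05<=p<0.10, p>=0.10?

p-value bracket: p<0.01

Row totals [40, 48], col totals [26, 23, 39], n=88
χ² = (14−11.82)²/11.82 + (16−10.45)²/10.45 + (10−17.73)²/17.73 + (12−14.18)²/14.18 + (7−12.55)²/12.55 + (29−21.27)²/21.27 = 12.3064
df = 2
p-value (upper-tail) = 0.00213
→ bracket: p<0.01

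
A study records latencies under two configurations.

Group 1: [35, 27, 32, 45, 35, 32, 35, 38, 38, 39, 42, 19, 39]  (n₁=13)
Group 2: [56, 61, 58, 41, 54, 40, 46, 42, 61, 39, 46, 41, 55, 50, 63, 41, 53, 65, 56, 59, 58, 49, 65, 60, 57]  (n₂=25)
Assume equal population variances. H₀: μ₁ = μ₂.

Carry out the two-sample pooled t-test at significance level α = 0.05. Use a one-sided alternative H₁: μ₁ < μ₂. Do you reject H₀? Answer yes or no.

reject H₀: yes

x̄₁=35.077, s₁=6.689, n₁=13
x̄₂=52.640, s₂=8.485, n₂=25
s_p² = [12·6.689² + 24·8.485²]/36 = 62.9079
SE = √(s_p²·(1/13+1/25)) = 2.7121
t = (35.077−52.640)/2.7121 = -6.4759
df = 36
p-value (one-sided, H₁ less) = 0.00000
At α=0.05: p < α → reject H₀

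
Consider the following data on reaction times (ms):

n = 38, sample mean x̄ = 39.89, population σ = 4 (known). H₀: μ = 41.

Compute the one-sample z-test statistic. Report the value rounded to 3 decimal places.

test statistic = -1.711

SE = σ/√n = 4/√38 = 0.6489
z = (x̄−μ₀)/SE = (39.89−41)/0.6489 = -1.7106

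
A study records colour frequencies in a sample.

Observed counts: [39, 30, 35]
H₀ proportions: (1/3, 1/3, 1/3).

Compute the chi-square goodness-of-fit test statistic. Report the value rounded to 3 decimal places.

test statistic = 1.173

n = 104; E_i = n·p_i = [34.67, 34.67, 34.67]
χ² = (39−34.67)²/34.67 + (30−34.67)²/34.67 + (35−34.67)²/34.67 = 1.1731
df = 2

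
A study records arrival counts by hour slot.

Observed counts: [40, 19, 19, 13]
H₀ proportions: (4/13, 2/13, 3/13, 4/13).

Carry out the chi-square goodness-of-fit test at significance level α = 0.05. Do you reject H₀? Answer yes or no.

reject H₀: yes

n = 91; E_i = n·p_i = [28.00, 14.00, 21.00, 28.00]
χ² = (40−28.00)²/28.00 + (19−14.00)²/14.00 + (19−21.00)²/21.00 + (13−28.00)²/28.00 = 15.1548
df = 3
p-value (upper-tail) = 0.00169
At α=0.05: p < α → reject H₀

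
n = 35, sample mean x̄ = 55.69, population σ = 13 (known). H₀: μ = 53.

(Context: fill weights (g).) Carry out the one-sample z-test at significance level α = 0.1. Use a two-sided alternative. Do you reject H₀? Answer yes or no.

SE = σ/√n = 13/√35 = 2.1974
z = (x̄−μ₀)/SE = (55.69−53)/2.1974 = 1.2242
p-value (two-sided) = 0.22089
At α=0.1: p ≥ α → fail to reject H₀

reject H₀: no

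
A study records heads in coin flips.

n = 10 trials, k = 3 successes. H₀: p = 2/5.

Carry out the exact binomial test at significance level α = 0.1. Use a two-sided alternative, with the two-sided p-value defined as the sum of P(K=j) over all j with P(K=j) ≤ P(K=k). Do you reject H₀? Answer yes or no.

reject H₀: no

Exact binomial: n=10, k=3, p₀=2/5=0.4000
P(X=j) = C(n,j)·p₀^j·(1−p₀)^(n−j); p = Σ P(X=j) over j with P(X=j) ≤ P(X=3)
p-value (two-sided) = 0.74918
At α=0.1: p ≥ α → fail to reject H₀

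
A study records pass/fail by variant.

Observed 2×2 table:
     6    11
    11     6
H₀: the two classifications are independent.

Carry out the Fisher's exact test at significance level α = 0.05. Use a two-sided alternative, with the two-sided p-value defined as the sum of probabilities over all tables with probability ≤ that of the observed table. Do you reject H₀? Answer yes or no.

Margins: r₁=17, r₂=17, c₁=17, c₂=17, n=34
p_obs = C(17,6)·C(17,11)/C(34,17); sum pmf over tables with pmf ≤ p_obs
p-value (two-sided) = 0.16935
At α=0.05: p ≥ α → fail to reject H₀

reject H₀: no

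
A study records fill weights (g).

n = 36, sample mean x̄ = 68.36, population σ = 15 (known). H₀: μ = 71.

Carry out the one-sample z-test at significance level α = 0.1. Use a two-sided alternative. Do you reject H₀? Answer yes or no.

SE = σ/√n = 15/√36 = 2.5000
z = (x̄−μ₀)/SE = (68.36−71)/2.5000 = -1.0560
p-value (two-sided) = 0.29097
At α=0.1: p ≥ α → fail to reject H₀

reject H₀: no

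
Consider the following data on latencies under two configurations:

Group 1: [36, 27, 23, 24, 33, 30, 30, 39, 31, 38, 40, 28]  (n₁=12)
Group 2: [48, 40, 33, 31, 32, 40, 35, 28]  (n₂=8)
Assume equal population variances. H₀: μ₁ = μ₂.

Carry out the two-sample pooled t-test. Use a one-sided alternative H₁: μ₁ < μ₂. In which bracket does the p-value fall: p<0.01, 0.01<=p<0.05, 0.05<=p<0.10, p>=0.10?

x̄₁=31.583, s₁=5.712, n₁=12
x̄₂=35.875, s₂=6.446, n₂=8
s_p² = [11·5.712² + 7·6.446²]/18 = 36.0995
SE = √(s_p²·(1/12+1/8)) = 2.7424
t = (31.583−35.875)/2.7424 = -1.5649
df = 18
p-value (one-sided, H₁ less) = 0.06750
→ bracket: 0.05<=p<0.10

p-value bracket: 0.05<=p<0.10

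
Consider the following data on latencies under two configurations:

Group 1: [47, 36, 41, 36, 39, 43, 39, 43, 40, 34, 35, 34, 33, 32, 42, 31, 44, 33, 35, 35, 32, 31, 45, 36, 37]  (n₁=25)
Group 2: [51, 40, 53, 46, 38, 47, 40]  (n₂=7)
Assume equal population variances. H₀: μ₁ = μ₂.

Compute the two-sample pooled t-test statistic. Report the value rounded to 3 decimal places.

test statistic = -3.637

x̄₁=37.320, s₁=4.688, n₁=25
x̄₂=45.000, s₂=5.831, n₂=7
s_p² = [24·4.688² + 6·5.831²]/30 = 24.3813
SE = √(s_p²·(1/25+1/7)) = 2.1115
t = (37.320−45.000)/2.1115 = -3.6373
df = 30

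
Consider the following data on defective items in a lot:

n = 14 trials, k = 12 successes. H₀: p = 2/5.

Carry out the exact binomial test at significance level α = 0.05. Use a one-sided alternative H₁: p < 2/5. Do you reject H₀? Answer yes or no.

reject H₀: no

Exact binomial: n=14, k=12, p₀=2/5=0.4000
P(X≤12) from Σ C(n,i)·p₀^i·(1−p₀)^(n−i)
p-value (one-sided, H₁ less) = 0.99994
At α=0.05: p ≥ α → fail to reject H₀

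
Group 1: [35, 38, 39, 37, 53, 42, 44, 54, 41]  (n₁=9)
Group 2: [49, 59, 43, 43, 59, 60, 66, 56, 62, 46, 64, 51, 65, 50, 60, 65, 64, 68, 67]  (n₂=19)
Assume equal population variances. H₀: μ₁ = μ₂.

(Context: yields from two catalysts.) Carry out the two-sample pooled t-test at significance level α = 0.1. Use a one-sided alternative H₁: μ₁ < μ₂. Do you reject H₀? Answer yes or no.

reject H₀: yes

x̄₁=42.556, s₁=6.766, n₁=9
x̄₂=57.737, s₂=8.272, n₂=19
s_p² = [8·6.766² + 18·8.272²]/26 = 61.4579
SE = √(s_p²·(1/9+1/19)) = 3.1723
t = (42.556−57.737)/3.1723 = -4.7856
df = 26
p-value (one-sided, H₁ less) = 0.00003
At α=0.1: p < α → reject H₀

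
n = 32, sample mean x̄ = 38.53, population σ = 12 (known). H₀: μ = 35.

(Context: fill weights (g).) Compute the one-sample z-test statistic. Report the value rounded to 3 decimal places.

test statistic = 1.664

SE = σ/√n = 12/√32 = 2.1213
z = (x̄−μ₀)/SE = (38.53−35)/2.1213 = 1.6641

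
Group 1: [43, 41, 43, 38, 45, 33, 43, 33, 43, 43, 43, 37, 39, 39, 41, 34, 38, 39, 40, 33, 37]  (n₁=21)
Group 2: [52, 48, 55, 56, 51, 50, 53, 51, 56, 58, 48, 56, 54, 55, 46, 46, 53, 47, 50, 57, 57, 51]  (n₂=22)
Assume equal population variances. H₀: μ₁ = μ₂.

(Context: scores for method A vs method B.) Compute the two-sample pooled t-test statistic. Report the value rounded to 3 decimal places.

x̄₁=39.286, s₁=3.757, n₁=21
x̄₂=52.273, s₂=3.757, n₂=22
s_p² = [20·3.757² + 21·3.757²]/41 = 14.1134
SE = √(s_p²·(1/21+1/22)) = 1.1461
t = (39.286−52.273)/1.1461 = -11.3313
df = 41

test statistic = -11.331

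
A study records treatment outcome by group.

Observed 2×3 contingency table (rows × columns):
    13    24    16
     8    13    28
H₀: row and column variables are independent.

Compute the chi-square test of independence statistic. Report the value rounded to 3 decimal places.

Row totals [53, 49], col totals [21, 37, 44], n=102
χ² = (13−10.91)²/10.91 + (24−19.23)²/19.23 + (16−22.86)²/22.86 + (8−10.09)²/10.09 + (13−17.77)²/17.77 + (28−21.14)²/21.14 = 7.5883
df = 2

test statistic = 7.588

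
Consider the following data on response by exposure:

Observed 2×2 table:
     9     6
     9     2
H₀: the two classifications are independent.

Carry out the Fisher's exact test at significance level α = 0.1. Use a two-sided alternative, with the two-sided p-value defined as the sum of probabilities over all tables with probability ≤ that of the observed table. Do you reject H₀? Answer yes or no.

reject H₀: no

Margins: r₁=15, r₂=11, c₁=18, c₂=8, n=26
p_obs = C(15,9)·C(11,9)/C(26,18); sum pmf over tables with pmf ≤ p_obs
p-value (two-sided) = 0.39451
At α=0.1: p ≥ α → fail to reject H₀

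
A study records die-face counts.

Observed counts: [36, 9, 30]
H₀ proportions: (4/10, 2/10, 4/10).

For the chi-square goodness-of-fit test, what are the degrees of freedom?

df = k − 1 = 3 − 1 = 2

degrees of freedom = 2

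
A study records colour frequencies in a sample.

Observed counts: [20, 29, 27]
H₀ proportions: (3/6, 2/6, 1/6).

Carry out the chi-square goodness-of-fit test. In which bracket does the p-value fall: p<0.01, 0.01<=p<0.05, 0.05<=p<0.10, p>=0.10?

p-value bracket: p<0.01

n = 76; E_i = n·p_i = [38.00, 25.33, 12.67]
χ² = (20−38.00)²/38.00 + (29−25.33)²/25.33 + (27−12.67)²/12.67 = 25.2763
df = 2
p-value (upper-tail) = 0.00000
→ bracket: p<0.01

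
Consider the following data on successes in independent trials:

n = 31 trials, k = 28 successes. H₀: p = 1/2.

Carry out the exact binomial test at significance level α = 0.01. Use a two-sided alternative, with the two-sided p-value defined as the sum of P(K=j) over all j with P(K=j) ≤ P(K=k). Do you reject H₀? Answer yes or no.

reject H₀: yes

Exact binomial: n=31, k=28, p₀=1/2=0.5000
P(X=j) = C(n,j)·p₀^j·(1−p₀)^(n−j); p = Σ P(X=j) over j with P(X=j) ≤ P(X=28)
p-value (two-sided) = 0.00000
At α=0.01: p < α → reject H₀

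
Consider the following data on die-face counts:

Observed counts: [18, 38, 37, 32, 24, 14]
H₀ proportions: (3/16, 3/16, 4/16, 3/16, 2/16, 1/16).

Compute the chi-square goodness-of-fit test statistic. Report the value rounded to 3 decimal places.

test statistic = 9.458

n = 163; E_i = n·p_i = [30.56, 30.56, 40.75, 30.56, 20.38, 10.19]
χ² = (18−30.56)²/30.56 + (38−30.56)²/30.56 + (37−40.75)²/40.75 + (32−30.56)²/30.56 + (24−20.38)²/20.38 + (14−10.19)²/10.19 = 9.4581
df = 5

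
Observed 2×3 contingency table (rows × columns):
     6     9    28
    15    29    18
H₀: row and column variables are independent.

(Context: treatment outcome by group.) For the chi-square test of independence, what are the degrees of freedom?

degrees of freedom = 2

df = (r−1)(c−1) = (2−1)·(3−1) = 2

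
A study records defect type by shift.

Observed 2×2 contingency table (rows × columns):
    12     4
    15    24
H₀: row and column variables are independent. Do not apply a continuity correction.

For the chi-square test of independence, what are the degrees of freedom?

degrees of freedom = 1

df = (r−1)(c−1) = (2−1)·(2−1) = 1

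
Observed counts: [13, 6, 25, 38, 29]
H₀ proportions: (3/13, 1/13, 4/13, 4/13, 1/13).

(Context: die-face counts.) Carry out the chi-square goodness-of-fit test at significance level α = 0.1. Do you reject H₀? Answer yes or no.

reject H₀: yes

n = 111; E_i = n·p_i = [25.62, 8.54, 34.15, 34.15, 8.54]
χ² = (13−25.62)²/25.62 + (6−8.54)²/8.54 + (25−34.15)²/34.15 + (38−34.15)²/34.15 + (29−8.54)²/8.54 = 58.8881
df = 4
p-value (upper-tail) = 0.00000
At α=0.1: p < α → reject H₀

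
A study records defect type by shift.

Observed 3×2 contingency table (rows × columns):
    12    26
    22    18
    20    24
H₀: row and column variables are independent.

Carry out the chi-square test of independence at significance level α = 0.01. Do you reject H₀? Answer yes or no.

Row totals [38, 40, 44], col totals [54, 68], n=122
χ² = (12−16.82)²/16.82 + (26−21.18)²/21.18 + (22−17.70)²/17.70 + (18−22.30)²/22.30 + (20−19.48)²/19.48 + (24−24.52)²/24.52 = 4.3726
df = 2
p-value (upper-tail) = 0.11233
At α=0.01: p ≥ α → fail to reject H₀

reject H₀: no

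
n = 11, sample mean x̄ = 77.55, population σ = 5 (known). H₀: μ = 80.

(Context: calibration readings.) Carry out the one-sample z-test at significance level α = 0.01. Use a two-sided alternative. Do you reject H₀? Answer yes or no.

SE = σ/√n = 5/√11 = 1.5076
z = (x̄−μ₀)/SE = (77.55−80)/1.5076 = -1.6251
p-value (two-sided) = 0.10413
At α=0.01: p ≥ α → fail to reject H₀

reject H₀: no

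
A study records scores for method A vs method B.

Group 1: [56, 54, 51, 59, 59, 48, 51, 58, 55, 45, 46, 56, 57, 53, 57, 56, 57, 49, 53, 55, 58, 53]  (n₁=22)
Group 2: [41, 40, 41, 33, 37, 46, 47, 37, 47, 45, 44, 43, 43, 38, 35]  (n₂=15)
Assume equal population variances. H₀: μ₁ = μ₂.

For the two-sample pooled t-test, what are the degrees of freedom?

degrees of freedom = 35

df = n₁ + n₂ − 2 = 22 + 15 − 2 = 35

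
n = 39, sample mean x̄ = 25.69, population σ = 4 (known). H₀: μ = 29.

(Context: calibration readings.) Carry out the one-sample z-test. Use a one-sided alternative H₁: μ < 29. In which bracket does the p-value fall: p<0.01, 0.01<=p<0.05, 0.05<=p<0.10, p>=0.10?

SE = σ/√n = 4/√39 = 0.6405
z = (x̄−μ₀)/SE = (25.69−29)/0.6405 = -5.1677
p-value (one-sided, H₁ less) = 0.00000
→ bracket: p<0.01

p-value bracket: p<0.01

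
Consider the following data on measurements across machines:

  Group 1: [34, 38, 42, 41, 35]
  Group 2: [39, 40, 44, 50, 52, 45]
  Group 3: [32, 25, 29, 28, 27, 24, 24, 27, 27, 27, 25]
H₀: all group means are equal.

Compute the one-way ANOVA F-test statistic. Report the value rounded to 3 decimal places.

Group means [38.00, 45.00, 26.82], grand mean 34.318
SSB = Σnᵢ(x̄ᵢ−x̄)² = 1371.136; SSW = ΣΣ(x−x̄ᵢ)² = 241.636
MSB = 1371.136/2 = 685.5682; MSW = 241.636/19 = 12.7177
F = MSB/MSW = 53.9066
df = (2, 19)

test statistic = 53.907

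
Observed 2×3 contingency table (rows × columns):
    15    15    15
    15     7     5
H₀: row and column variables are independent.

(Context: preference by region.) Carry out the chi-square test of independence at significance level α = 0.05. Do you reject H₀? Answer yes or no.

reject H₀: no

Row totals [45, 27], col totals [30, 22, 20], n=72
χ² = (15−18.75)²/18.75 + (15−13.75)²/13.75 + (15−12.50)²/12.50 + (15−11.25)²/11.25 + (7−8.25)²/8.25 + (5−7.50)²/7.50 = 3.6364
df = 2
p-value (upper-tail) = 0.16232
At α=0.05: p ≥ α → fail to reject H₀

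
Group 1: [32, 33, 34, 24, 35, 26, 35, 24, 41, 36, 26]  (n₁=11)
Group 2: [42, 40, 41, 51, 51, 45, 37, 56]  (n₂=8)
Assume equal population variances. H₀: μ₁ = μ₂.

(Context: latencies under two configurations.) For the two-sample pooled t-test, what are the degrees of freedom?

degrees of freedom = 17

df = n₁ + n₂ − 2 = 11 + 8 − 2 = 17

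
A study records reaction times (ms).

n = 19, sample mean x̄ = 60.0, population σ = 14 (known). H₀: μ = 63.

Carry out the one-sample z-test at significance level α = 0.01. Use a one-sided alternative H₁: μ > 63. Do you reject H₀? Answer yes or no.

SE = σ/√n = 14/√19 = 3.2118
z = (x̄−μ₀)/SE = (60.0−63)/3.2118 = -0.9340
p-value (one-sided, H₁ greater) = 0.82486
At α=0.01: p ≥ α → fail to reject H₀

reject H₀: no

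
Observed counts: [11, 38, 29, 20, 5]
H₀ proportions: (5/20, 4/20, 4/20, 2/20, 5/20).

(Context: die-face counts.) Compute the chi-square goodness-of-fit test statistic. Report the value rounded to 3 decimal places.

test statistic = 52.427

n = 103; E_i = n·p_i = [25.75, 20.60, 20.60, 10.30, 25.75]
χ² = (11−25.75)²/25.75 + (38−20.60)²/20.60 + (29−20.60)²/20.60 + (20−10.30)²/10.30 + (5−25.75)²/25.75 = 52.4272
df = 4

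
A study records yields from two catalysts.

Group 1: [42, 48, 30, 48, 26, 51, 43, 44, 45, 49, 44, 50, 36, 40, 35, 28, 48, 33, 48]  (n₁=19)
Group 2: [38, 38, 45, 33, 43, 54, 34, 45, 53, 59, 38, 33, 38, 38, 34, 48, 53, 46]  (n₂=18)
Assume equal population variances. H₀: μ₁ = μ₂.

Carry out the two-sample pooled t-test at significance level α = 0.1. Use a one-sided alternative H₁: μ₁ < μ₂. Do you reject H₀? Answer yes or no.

reject H₀: no

x̄₁=41.474, s₁=7.877, n₁=19
x̄₂=42.778, s₂=8.063, n₂=18
s_p² = [18·7.877² + 17·8.063²]/35 = 63.4814
SE = √(s_p²·(1/19+1/18)) = 2.6207
t = (41.474−42.778)/2.6207 = -0.4976
df = 35
p-value (one-sided, H₁ less) = 0.31093
At α=0.1: p ≥ α → fail to reject H₀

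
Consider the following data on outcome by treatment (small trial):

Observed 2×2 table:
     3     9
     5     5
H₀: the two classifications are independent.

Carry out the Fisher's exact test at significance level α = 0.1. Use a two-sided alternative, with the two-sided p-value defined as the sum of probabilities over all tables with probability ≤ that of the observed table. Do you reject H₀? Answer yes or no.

reject H₀: no

Margins: r₁=12, r₂=10, c₁=8, c₂=14, n=22
p_obs = C(12,3)·C(10,5)/C(22,8); sum pmf over tables with pmf ≤ p_obs
p-value (two-sided) = 0.37771
At α=0.1: p ≥ α → fail to reject H₀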